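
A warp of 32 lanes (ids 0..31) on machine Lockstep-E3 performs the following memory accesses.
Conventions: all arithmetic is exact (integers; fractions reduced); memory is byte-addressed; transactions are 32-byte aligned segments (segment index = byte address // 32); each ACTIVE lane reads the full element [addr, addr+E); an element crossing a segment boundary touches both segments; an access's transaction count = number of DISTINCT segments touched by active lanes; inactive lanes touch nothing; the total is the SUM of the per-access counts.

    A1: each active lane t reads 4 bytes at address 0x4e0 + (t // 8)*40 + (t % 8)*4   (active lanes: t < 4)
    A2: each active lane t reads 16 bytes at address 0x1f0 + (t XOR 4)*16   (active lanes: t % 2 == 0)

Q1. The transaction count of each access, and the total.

A1: 1 transaction
A2: 16 transactions

Answer: 1,16; total 17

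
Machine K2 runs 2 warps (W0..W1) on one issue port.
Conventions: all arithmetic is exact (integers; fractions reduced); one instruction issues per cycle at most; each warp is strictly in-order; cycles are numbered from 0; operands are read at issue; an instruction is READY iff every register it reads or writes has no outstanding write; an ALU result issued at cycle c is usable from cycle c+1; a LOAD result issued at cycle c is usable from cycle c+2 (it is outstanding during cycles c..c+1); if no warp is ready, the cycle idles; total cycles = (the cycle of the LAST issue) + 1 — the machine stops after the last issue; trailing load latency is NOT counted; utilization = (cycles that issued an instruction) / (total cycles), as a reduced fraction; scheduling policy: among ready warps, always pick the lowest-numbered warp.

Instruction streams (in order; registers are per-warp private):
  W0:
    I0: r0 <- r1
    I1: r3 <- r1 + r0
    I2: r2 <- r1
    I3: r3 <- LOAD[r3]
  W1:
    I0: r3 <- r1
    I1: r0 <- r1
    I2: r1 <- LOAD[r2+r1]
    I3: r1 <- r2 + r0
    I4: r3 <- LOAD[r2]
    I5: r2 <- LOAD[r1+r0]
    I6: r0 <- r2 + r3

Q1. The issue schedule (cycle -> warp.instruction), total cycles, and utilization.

cycle 0: W0.I0
cycle 1: W0.I1
cycle 2: W0.I2
cycle 3: W0.I3
cycle 4: W1.I0
cycle 5: W1.I1
cycle 6: W1.I2
cycle 7: idle
cycle 8: W1.I3
cycle 9: W1.I4
cycle 10: W1.I5
cycle 11: idle
cycle 12: W1.I6

Answer: 13 cycles, utilization 11/13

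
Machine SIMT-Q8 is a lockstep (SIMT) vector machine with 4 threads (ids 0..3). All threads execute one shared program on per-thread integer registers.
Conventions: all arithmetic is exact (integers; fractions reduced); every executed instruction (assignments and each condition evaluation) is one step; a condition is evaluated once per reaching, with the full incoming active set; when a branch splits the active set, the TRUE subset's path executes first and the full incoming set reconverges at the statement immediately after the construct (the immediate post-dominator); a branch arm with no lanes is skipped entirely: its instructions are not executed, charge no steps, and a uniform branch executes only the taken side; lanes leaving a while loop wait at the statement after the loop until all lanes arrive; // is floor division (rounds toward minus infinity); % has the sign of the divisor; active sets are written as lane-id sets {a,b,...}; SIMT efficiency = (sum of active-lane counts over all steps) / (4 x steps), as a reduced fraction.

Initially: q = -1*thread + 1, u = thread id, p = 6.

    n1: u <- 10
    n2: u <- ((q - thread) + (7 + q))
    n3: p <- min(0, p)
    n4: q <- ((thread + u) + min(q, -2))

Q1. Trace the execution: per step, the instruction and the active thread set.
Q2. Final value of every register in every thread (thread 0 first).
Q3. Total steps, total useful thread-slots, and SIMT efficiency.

step 0: u <- 10                      {0,1,2,3}
step 1: u <- ((q - thread) + (7 + q)) {0,1,2,3}
step 2: p <- min(0, p)               {0,1,2,3}
step 3: q <- ((thread + u) + min(q, -2)) {0,1,2,3}

Answer: 4 steps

q: 7,5,3,1
u: 9,6,3,0
p: 0,0,0,0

steps = 4; useful = 16; efficiency = 16/16 = 1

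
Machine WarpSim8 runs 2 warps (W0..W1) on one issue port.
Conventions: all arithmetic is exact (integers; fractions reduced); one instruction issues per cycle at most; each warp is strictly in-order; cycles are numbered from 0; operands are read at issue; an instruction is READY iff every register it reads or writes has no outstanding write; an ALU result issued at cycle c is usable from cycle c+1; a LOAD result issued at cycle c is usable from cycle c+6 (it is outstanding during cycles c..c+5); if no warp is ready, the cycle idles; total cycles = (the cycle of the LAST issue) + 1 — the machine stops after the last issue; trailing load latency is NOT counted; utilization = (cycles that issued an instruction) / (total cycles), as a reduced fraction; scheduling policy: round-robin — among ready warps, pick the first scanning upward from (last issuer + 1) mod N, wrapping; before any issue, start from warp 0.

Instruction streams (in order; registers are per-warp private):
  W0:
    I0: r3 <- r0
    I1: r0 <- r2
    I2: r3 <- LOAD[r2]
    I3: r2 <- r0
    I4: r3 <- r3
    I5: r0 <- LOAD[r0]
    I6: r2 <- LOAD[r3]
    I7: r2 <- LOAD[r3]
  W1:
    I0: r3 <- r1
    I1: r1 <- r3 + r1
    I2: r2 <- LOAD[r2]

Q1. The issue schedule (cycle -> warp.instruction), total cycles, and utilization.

cycle 0: W0.I0
cycle 1: W1.I0
cycle 2: W0.I1
cycle 3: W1.I1
cycle 4: W0.I2
cycle 5: W1.I2
cycle 6: W0.I3
cycle 7: idle
cycle 8: idle
cycle 9: idle
cycle 10: W0.I4
cycle 11: W0.I5
cycle 12: W0.I6
cycle 13: idle
cycle 14: idle
cycle 15: idle
cycle 16: idle
cycle 17: idle
cycle 18: W0.I7

Answer: 19 cycles, utilization 11/19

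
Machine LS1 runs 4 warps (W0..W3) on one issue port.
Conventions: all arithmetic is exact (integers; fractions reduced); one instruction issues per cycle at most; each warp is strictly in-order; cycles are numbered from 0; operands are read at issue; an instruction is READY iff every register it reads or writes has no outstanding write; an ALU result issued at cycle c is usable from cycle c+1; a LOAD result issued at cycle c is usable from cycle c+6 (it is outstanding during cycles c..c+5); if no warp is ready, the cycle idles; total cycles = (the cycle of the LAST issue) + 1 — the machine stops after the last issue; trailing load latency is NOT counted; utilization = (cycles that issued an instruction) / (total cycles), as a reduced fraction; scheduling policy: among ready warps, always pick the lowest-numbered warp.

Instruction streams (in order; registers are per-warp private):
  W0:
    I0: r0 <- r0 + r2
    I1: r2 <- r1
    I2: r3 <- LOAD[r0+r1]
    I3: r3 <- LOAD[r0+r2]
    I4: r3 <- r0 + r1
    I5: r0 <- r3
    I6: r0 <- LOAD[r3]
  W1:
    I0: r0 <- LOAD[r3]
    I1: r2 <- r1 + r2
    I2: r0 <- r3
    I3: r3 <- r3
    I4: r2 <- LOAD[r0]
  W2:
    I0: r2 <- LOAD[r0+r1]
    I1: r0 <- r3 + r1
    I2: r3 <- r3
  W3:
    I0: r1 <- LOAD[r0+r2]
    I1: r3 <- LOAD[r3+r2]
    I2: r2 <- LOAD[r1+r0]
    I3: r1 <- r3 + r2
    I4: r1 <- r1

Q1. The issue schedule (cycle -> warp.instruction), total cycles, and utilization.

cycle 0: W0.I0
cycle 1: W0.I1
cycle 2: W0.I2
cycle 3: W1.I0
cycle 4: W1.I1
cycle 5: W2.I0
cycle 6: W2.I1
cycle 7: W2.I2
cycle 8: W0.I3
cycle 9: W1.I2
cycle 10: W1.I3
cycle 11: W1.I4
cycle 12: W3.I0
cycle 13: W3.I1
cycle 14: W0.I4
cycle 15: W0.I5
cycle 16: W0.I6
cycle 17: idle
cycle 18: W3.I2
cycle 19: idle
cycle 20: idle
cycle 21: idle
cycle 22: idle
cycle 23: idle
cycle 24: W3.I3
cycle 25: W3.I4

Answer: 26 cycles, utilization 10/13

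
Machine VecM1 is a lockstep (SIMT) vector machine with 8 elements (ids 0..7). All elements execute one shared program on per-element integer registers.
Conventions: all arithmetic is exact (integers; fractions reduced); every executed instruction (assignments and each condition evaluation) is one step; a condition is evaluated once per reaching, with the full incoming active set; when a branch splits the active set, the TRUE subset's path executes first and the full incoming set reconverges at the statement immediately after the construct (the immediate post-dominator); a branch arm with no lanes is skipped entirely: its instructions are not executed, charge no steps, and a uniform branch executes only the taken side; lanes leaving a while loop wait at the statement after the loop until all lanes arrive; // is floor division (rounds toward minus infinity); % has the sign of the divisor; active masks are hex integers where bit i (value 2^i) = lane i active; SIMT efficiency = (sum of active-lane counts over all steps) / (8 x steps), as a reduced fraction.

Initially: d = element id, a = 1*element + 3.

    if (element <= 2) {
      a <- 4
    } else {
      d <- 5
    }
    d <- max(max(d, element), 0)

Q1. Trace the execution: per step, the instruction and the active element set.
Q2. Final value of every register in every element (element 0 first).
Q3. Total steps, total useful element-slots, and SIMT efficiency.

step 0: eval (element <= 2)          0xff
step 1: a <- 4                       0x07
step 2: d <- 5                       0xf8
step 3: d <- max(max(d, element), 0) 0xff

Answer: 4 steps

d: 0,1,2,5,5,5,6,7
a: 4,4,4,6,7,8,9,10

steps = 4; useful = 24; efficiency = 24/32 = 3/4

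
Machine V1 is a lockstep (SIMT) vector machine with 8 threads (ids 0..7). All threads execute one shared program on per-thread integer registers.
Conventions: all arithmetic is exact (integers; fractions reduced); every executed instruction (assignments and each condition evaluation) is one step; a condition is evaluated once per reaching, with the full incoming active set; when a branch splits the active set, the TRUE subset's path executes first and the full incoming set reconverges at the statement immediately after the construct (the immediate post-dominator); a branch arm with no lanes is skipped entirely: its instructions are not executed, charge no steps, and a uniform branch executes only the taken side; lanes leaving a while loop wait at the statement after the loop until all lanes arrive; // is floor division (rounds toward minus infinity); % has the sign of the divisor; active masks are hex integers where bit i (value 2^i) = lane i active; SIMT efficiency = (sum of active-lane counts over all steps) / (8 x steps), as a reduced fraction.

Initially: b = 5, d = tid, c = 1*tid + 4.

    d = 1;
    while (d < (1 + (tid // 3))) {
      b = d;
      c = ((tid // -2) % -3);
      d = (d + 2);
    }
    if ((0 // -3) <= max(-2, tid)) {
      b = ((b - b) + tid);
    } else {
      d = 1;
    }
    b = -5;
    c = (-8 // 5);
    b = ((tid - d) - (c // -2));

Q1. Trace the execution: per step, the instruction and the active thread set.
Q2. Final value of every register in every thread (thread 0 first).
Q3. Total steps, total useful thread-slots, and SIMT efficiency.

step 0: d <- 1                       0xff
step 1: eval (d < (1 + (tid // 3)))  0xff
step 2: b <- d                       0xf8
step 3: c <- ((tid // -2) % -3)      0xf8
step 4: d <- (d + 2)                 0xf8
step 5: eval (d < (1 + (tid // 3)))  0xf8
step 6: eval ((0 // -3) <= max(-2, tid)) 0xff
step 7: b <- ((b - b) + tid)         0xff
step 8: b <- -5                      0xff
step 9: c <- (-8 // 5)               0xff
step 10: b <- ((tid - d) - (c // -2)) 0xff

Answer: 11 steps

b: -2,-1,0,-1,0,1,2,3
d: 1,1,1,3,3,3,3,3
c: -2,-2,-2,-2,-2,-2,-2,-2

steps = 11; useful = 76; efficiency = 76/88 = 19/22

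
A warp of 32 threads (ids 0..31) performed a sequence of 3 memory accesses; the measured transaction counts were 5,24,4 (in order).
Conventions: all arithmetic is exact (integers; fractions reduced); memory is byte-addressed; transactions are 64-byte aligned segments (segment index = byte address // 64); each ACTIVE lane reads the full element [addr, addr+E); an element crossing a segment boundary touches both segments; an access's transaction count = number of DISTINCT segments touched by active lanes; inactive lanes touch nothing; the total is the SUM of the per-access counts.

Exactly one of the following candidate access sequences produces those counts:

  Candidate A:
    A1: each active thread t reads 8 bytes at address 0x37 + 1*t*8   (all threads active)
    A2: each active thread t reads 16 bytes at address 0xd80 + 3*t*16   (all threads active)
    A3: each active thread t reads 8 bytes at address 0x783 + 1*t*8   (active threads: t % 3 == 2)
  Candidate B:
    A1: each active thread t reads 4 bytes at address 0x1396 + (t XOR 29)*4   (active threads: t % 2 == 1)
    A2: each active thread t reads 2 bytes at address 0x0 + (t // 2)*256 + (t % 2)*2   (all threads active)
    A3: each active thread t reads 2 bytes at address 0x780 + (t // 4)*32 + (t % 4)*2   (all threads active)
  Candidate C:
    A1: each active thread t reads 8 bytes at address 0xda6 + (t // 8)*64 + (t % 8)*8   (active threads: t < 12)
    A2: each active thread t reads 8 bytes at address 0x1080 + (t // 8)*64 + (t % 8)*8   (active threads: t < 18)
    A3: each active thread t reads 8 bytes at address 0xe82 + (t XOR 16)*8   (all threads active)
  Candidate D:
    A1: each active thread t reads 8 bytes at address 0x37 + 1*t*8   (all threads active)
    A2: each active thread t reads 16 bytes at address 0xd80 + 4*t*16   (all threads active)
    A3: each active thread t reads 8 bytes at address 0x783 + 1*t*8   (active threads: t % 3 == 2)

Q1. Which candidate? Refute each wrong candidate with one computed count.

B: A1 gives 3 transactions, not 5
C: A1 gives 3 transactions, not 5
D: A2 gives 32 transactions, not 24
A: all counts match (5,24,4)

Answer: A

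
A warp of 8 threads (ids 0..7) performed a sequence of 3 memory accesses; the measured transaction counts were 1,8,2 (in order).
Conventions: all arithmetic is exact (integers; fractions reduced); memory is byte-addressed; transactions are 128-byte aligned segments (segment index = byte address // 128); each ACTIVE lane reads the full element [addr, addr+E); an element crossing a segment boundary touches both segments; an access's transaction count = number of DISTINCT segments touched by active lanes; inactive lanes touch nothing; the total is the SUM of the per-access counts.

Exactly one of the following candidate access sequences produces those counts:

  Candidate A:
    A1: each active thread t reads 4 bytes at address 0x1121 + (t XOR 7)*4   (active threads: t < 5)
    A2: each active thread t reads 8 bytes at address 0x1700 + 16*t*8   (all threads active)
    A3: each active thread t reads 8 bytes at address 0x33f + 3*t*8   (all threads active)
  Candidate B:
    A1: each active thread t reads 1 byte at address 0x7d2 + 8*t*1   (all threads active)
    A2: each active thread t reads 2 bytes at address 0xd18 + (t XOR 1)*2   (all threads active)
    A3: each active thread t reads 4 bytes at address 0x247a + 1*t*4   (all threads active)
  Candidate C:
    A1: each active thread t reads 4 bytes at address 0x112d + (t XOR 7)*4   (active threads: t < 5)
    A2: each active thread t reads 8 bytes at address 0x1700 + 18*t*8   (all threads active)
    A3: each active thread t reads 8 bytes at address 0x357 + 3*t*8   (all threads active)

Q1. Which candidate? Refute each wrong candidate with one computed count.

B: A1 gives 2 transactions, not 1
C: A3 gives 3 transactions, not 2
A: all counts match (1,8,2)

Answer: A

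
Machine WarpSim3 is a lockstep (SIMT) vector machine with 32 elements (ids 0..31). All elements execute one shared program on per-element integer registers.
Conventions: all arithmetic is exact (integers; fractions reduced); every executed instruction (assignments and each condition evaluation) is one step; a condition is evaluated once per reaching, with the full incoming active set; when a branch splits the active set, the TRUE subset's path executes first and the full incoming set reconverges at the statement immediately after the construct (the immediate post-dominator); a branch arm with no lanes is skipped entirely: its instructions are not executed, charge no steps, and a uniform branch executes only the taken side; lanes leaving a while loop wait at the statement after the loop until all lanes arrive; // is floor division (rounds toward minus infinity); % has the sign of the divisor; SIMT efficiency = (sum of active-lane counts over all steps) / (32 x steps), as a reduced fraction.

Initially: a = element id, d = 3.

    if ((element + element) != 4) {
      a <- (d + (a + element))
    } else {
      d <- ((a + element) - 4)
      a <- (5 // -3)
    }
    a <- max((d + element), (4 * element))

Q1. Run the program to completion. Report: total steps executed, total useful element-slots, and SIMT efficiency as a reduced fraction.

Answer: 5 steps, 97 useful, 97/160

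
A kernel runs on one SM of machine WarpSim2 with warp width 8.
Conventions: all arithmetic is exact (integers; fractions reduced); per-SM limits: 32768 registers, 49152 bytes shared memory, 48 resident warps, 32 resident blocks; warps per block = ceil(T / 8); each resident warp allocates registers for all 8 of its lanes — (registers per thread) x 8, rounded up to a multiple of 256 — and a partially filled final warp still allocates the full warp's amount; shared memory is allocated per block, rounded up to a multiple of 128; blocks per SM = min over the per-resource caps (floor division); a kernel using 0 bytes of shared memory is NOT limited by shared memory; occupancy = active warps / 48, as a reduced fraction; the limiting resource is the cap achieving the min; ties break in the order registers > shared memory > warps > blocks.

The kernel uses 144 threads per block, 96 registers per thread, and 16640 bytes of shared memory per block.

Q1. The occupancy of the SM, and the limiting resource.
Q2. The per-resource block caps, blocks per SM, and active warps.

Answer: occupancy 3/4, limited by registers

registers: 2 blocks
shared memory: 2 blocks
warps: 2 blocks
blocks: 32 blocks

Answer: 2 blocks, 36 active warps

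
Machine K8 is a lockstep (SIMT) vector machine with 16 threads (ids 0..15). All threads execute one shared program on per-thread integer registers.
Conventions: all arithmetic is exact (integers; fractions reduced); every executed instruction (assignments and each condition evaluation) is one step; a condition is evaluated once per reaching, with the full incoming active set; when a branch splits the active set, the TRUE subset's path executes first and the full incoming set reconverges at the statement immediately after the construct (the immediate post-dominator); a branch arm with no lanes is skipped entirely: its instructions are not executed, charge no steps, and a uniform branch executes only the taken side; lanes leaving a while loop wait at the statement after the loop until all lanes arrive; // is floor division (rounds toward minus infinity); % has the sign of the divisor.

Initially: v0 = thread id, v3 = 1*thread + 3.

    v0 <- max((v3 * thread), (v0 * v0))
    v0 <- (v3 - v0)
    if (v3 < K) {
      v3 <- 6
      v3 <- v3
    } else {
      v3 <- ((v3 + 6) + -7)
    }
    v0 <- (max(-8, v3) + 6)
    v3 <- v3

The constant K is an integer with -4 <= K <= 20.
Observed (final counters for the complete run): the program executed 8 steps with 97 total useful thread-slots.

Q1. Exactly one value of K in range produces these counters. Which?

Answer: K = 4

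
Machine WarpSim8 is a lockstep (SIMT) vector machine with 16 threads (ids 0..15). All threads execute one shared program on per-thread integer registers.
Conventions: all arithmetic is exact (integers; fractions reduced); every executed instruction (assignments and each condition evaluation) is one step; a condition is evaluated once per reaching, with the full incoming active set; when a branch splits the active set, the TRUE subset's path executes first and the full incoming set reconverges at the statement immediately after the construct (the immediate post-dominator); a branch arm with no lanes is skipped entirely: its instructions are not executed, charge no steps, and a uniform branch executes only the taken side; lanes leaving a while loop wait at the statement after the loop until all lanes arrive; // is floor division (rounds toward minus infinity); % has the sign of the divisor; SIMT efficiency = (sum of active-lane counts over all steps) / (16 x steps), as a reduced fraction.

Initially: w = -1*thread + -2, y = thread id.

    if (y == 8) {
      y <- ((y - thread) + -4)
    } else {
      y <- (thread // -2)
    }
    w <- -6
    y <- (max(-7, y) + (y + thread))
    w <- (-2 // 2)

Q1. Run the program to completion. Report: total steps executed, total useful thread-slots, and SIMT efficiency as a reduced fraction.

Answer: 6 steps, 80 useful, 5/6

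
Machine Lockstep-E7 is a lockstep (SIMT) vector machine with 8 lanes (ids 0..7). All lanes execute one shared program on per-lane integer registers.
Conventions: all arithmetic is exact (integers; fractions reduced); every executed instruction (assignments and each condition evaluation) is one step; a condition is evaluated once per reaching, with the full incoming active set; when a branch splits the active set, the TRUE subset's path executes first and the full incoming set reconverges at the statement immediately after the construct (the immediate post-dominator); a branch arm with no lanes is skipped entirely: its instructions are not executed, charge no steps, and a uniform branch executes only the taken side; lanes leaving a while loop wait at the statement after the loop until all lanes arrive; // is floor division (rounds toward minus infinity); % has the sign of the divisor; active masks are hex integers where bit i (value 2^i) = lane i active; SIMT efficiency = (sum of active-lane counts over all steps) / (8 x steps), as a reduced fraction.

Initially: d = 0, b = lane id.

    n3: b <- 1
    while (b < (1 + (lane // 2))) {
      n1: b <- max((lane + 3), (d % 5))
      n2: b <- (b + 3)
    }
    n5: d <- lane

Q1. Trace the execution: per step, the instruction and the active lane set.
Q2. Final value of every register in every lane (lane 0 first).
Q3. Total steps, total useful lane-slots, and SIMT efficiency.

step 0: b <- 1                       0xff
step 1: eval (b < (1 + (lane // 2))) 0xff
step 2: b <- max((lane + 3), (d % 5)) 0xfc
step 3: b <- (b + 3)                 0xfc
step 4: eval (b < (1 + (lane // 2))) 0xfc
step 5: d <- lane                    0xff

Answer: 6 steps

d: 0,1,2,3,4,5,6,7
b: 1,1,8,9,10,11,12,13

steps = 6; useful = 42; efficiency = 42/48 = 7/8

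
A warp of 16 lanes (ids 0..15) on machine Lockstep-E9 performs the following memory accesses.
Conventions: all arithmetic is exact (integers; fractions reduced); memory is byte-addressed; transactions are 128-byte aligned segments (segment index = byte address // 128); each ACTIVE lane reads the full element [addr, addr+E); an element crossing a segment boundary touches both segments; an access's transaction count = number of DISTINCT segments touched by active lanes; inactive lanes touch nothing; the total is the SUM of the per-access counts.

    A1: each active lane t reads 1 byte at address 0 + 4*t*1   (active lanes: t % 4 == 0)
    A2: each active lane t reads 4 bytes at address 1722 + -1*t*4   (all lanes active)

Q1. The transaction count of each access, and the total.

A1: 1 transaction
A2: 2 transactions

Answer: 1,2; total 3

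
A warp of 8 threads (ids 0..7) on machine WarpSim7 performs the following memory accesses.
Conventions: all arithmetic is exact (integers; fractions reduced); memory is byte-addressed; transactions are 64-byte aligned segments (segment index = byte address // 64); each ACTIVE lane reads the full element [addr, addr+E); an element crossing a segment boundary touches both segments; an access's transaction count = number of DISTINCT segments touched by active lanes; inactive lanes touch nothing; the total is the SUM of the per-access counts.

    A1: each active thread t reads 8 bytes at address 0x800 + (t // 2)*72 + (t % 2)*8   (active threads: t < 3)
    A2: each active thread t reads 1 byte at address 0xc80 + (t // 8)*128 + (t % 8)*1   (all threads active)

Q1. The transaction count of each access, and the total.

A1: 2 transactions
A2: 1 transaction

Answer: 2,1; total 3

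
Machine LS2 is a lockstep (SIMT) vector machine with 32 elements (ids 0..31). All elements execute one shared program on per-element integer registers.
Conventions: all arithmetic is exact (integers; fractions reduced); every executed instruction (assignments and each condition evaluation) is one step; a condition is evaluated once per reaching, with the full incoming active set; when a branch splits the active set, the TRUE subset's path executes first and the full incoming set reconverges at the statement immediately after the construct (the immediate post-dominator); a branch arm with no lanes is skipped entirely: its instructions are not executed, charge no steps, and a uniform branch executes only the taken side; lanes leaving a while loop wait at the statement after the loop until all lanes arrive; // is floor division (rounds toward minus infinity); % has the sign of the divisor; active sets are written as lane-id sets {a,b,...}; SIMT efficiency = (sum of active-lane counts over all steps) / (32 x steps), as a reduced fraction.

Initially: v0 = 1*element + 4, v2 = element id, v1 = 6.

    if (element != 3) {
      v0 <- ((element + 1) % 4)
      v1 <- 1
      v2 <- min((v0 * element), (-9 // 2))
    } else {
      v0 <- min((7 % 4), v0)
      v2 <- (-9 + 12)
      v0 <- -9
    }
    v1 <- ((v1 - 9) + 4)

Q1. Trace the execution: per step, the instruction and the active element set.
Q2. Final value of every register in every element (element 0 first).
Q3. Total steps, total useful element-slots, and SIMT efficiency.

step 0: eval (element != 3)          {0,1,2,3,4,5,6,7,8,9,10,11,12,13,14,15,16,17,18,19,20,21,22,23,24,25,26,27,28,29,30,31}
step 1: v0 <- ((element + 1) % 4)    {0,1,2,4,5,6,7,8,9,10,11,12,13,14,15,16,17,18,19,20,21,22,23,24,25,26,27,28,29,30,31}
step 2: v1 <- 1                      {0,1,2,4,5,6,7,8,9,10,11,12,13,14,15,16,17,18,19,20,21,22,23,24,25,26,27,28,29,30,31}
step 3: v2 <- min((v0 * element), (-9 // 2)) {0,1,2,4,5,6,7,8,9,10,11,12,13,14,15,16,17,18,19,20,21,22,23,24,25,26,27,28,29,30,31}
step 4: v0 <- min((7 % 4), v0)       {3}
step 5: v2 <- (-9 + 12)              {3}
step 6: v0 <- -9                     {3}
step 7: v1 <- ((v1 - 9) + 4)         {0,1,2,3,4,5,6,7,8,9,10,11,12,13,14,15,16,17,18,19,20,21,22,23,24,25,26,27,28,29,30,31}

Answer: 8 steps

v0: 1,2,3,-9,1,2,3,0,1,2,3,0,1,2,3,0,1,2,3,0,1,2,3,0,1,2,3,0,1,2,3,0
v2: -5,-5,-5,3,-5,-5,-5,-5,-5,-5,-5,-5,-5,-5,-5,-5,-5,-5,-5,-5,-5,-5,-5,-5,-5,-5,-5,-5,-5,-5,-5,-5
v1: -4,-4,-4,1,-4,-4,-4,-4,-4,-4,-4,-4,-4,-4,-4,-4,-4,-4,-4,-4,-4,-4,-4,-4,-4,-4,-4,-4,-4,-4,-4,-4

steps = 8; useful = 160; efficiency = 160/256 = 5/8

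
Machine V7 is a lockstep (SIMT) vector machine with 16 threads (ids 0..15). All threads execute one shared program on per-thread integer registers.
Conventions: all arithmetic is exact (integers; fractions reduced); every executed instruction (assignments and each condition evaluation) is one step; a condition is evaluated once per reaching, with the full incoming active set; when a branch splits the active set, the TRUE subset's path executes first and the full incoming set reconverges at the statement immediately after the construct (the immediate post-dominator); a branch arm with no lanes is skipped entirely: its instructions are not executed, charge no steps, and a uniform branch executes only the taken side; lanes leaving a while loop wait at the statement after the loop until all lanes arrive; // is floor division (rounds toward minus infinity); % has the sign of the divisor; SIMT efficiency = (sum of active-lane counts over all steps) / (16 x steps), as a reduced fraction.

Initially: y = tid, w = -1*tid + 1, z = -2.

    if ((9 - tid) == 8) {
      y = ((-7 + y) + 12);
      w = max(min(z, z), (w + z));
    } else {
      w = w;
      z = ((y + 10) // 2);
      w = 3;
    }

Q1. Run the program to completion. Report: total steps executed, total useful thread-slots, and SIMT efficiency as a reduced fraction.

Answer: 6 steps, 63 useful, 21/32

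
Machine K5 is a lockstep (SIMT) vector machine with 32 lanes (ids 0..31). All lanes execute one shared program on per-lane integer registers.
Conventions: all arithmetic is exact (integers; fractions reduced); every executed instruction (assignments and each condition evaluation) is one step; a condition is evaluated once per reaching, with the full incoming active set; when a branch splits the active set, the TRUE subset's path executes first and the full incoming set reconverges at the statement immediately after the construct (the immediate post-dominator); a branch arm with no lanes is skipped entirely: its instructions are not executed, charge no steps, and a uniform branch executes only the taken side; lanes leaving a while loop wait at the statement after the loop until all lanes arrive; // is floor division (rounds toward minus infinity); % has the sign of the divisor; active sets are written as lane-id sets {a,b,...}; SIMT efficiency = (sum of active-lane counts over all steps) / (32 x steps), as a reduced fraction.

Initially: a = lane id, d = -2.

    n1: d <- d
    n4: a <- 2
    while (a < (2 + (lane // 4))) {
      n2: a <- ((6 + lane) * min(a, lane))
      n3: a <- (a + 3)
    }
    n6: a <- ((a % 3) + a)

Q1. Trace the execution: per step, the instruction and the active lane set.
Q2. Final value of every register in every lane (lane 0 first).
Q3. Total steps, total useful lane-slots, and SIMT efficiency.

step 0: d <- d                       {0,1,2,3,4,5,6,7,8,9,10,11,12,13,14,15,16,17,18,19,20,21,22,23,24,25,26,27,28,29,30,31}
step 1: a <- 2                       {0,1,2,3,4,5,6,7,8,9,10,11,12,13,14,15,16,17,18,19,20,21,22,23,24,25,26,27,28,29,30,31}
step 2: eval (a < (2 + (lane // 4))) {0,1,2,3,4,5,6,7,8,9,10,11,12,13,14,15,16,17,18,19,20,21,22,23,24,25,26,27,28,29,30,31}
step 3: a <- ((6 + lane) * min(a, lane)) {4,5,6,7,8,9,10,11,12,13,14,15,16,17,18,19,20,21,22,23,24,25,26,27,28,29,30,31}
step 4: a <- (a + 3)                 {4,5,6,7,8,9,10,11,12,13,14,15,16,17,18,19,20,21,22,23,24,25,26,27,28,29,30,31}
step 5: eval (a < (2 + (lane // 4))) {4,5,6,7,8,9,10,11,12,13,14,15,16,17,18,19,20,21,22,23,24,25,26,27,28,29,30,31}
step 6: a <- ((a % 3) + a)           {0,1,2,3,4,5,6,7,8,9,10,11,12,13,14,15,16,17,18,19,20,21,22,23,24,25,26,27,28,29,30,31}

Answer: 7 steps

a: 4,4,4,4,25,26,27,31,32,33,37,38,39,43,44,45,49,50,51,55,56,57,61,62,63,67,68,69,73,74,75,79
d: -2,-2,-2,-2,-2,-2,-2,-2,-2,-2,-2,-2,-2,-2,-2,-2,-2,-2,-2,-2,-2,-2,-2,-2,-2,-2,-2,-2,-2,-2,-2,-2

steps = 7; useful = 212; efficiency = 212/224 = 53/56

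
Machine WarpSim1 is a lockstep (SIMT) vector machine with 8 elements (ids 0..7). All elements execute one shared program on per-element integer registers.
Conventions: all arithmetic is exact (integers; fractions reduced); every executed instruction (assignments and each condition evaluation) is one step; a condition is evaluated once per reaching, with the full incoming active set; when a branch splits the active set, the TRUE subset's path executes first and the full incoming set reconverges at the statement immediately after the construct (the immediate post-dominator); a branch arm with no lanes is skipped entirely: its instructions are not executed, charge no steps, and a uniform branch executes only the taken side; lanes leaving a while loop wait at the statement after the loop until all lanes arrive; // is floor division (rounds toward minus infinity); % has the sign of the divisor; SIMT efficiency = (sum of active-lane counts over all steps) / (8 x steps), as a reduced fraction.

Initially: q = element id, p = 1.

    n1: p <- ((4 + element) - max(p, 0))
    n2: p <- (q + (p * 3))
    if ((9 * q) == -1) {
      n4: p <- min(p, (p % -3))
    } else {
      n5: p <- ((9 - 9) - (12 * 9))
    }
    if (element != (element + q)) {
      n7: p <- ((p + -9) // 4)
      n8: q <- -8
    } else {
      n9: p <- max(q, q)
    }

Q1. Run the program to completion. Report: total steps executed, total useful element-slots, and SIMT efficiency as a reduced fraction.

Answer: 8 steps, 55 useful, 55/64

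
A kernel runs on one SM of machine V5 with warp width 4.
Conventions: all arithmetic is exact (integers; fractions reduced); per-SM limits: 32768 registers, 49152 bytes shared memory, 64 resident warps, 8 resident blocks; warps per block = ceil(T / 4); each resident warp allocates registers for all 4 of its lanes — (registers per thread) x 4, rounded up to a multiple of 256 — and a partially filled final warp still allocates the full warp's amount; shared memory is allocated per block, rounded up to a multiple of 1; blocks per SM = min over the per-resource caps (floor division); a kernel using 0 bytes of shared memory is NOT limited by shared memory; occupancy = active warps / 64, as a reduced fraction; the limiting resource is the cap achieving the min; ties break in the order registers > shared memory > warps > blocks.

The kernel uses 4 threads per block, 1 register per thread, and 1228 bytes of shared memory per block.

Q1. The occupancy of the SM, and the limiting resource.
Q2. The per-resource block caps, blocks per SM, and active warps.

Answer: occupancy 1/8, limited by blocks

registers: 128 blocks
shared memory: 40 blocks
warps: 64 blocks
blocks: 8 blocks

Answer: 8 blocks, 8 active warps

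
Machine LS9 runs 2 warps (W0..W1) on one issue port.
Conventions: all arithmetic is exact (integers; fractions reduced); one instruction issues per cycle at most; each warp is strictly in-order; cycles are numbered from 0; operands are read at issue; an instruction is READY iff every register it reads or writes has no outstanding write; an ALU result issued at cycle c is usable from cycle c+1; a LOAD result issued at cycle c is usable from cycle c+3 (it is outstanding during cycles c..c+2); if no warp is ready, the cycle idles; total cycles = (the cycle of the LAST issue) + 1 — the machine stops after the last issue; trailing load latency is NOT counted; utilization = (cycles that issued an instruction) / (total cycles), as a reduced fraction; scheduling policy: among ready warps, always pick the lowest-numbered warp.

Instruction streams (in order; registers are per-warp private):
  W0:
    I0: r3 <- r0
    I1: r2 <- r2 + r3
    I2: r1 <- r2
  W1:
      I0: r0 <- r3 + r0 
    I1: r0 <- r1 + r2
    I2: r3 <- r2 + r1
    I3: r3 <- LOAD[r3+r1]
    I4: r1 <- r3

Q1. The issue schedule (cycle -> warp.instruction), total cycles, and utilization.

cycle 0: W0.I0
cycle 1: W0.I1
cycle 2: W0.I2
cycle 3: W1.I0
cycle 4: W1.I1
cycle 5: W1.I2
cycle 6: W1.I3
cycle 7: idle
cycle 8: idle
cycle 9: W1.I4

Answer: 10 cycles, utilization 4/5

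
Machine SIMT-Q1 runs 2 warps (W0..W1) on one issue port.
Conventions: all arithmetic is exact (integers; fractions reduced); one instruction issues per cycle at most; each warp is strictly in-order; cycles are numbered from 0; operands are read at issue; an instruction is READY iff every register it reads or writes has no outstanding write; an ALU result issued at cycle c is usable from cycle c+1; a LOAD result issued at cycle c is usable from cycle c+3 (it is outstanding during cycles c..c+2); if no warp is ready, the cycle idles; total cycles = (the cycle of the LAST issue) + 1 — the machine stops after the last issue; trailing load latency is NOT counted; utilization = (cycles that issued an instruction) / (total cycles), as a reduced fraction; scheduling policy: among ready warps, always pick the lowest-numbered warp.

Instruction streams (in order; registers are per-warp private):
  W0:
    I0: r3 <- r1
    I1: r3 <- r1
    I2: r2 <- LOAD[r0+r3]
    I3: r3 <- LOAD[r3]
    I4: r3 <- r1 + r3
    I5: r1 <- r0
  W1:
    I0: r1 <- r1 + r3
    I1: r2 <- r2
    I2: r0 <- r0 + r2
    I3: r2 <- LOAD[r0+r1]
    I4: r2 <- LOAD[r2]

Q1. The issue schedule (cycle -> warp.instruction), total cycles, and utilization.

cycle 0: W0.I0
cycle 1: W0.I1
cycle 2: W0.I2
cycle 3: W0.I3
cycle 4: W1.I0
cycle 5: W1.I1
cycle 6: W0.I4
cycle 7: W0.I5
cycle 8: W1.I2
cycle 9: W1.I3
cycle 10: idle
cycle 11: idle
cycle 12: W1.I4

Answer: 13 cycles, utilization 11/13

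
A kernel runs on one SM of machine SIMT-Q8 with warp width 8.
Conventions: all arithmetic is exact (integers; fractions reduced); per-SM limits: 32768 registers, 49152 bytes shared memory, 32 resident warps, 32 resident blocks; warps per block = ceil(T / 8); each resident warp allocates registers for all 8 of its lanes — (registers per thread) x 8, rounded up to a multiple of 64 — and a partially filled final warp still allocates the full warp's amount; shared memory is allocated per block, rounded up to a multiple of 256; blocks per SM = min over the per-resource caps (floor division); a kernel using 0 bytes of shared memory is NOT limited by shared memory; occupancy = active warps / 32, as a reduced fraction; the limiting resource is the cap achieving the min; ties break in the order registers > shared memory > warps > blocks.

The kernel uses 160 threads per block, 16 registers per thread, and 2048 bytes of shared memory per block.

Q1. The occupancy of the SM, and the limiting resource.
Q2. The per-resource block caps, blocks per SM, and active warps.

Answer: occupancy 5/8, limited by warps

registers: 12 blocks
shared memory: 24 blocks
warps: 1 block
blocks: 32 blocks

Answer: 1 block, 20 active warps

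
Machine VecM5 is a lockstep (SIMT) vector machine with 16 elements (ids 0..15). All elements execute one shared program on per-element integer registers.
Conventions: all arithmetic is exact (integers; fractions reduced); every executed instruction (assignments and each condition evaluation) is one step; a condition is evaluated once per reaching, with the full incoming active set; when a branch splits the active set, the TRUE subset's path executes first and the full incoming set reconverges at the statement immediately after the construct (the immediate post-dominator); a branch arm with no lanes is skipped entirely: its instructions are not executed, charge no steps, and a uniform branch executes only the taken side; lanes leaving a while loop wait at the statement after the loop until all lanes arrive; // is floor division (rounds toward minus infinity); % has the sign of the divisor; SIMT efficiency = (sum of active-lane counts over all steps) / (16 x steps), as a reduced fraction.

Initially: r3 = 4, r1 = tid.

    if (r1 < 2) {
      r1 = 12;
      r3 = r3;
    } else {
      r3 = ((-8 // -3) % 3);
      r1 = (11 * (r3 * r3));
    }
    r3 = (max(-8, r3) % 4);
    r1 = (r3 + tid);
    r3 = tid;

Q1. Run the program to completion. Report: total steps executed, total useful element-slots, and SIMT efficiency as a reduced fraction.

Answer: 8 steps, 96 useful, 3/4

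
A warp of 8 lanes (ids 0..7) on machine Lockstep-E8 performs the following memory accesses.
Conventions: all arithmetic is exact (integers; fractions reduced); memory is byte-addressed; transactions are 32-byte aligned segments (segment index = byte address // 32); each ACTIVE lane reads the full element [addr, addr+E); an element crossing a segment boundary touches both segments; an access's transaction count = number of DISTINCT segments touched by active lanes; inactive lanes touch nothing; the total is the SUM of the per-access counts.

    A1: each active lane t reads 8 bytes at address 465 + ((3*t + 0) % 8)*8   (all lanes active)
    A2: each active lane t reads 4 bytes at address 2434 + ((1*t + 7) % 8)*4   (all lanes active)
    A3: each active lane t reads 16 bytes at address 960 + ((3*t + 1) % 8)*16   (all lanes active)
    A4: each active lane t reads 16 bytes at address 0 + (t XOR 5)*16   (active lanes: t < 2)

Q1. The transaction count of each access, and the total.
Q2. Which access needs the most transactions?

A1: 3 transactions
A2: 2 transactions
A3: 4 transactions
A4: 1 transaction

Answer: 3,2,4,1; total 10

Answer: A3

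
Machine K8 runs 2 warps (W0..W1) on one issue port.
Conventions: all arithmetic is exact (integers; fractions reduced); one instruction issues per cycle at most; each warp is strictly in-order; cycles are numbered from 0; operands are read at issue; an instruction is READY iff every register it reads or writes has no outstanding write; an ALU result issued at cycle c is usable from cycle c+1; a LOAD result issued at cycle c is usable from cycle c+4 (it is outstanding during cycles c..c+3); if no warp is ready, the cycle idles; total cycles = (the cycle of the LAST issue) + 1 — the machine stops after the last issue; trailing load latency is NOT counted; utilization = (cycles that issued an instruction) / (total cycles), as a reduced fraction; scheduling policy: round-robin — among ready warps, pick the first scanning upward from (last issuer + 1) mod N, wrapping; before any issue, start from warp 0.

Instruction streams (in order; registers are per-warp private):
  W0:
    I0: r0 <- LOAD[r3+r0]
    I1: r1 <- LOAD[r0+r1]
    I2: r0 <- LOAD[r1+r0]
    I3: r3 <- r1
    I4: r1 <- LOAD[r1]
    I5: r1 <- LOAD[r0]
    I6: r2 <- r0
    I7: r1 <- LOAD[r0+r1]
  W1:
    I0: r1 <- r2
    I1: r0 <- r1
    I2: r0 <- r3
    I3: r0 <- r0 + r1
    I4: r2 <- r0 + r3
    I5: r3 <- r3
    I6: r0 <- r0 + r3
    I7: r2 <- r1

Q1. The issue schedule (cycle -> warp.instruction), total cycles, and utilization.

cycle 0: W0.I0
cycle 1: W1.I0
cycle 2: W1.I1
cycle 3: W1.I2
cycle 4: W0.I1
cycle 5: W1.I3
cycle 6: W1.I4
cycle 7: W1.I5
cycle 8: W0.I2
cycle 9: W1.I6
cycle 10: W0.I3
cycle 11: W1.I7
cycle 12: W0.I4
cycle 13: idle
cycle 14: idle
cycle 15: idle
cycle 16: W0.I5
cycle 17: W0.I6
cycle 18: idle
cycle 19: idle
cycle 20: W0.I7

Answer: 21 cycles, utilization 16/21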